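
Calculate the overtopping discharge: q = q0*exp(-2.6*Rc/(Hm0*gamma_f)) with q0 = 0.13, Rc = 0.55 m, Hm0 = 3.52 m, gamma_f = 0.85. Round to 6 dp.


q = q0 * exp(-2.6 * Rc / (Hm0 * gamma_f))
Exponent = -2.6 * 0.55 / (3.52 * 0.85)
= -2.6 * 0.55 / 2.9920
= -0.477941
exp(-0.477941) = 0.620059
q = 0.13 * 0.620059
q = 0.080608 m^3/s/m

0.080608


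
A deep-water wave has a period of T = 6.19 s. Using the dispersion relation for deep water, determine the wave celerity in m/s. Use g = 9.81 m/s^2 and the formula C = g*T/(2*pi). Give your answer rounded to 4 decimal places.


We use the deep-water celerity formula:
C = g * T / (2 * pi)
C = 9.81 * 6.19 / (2 * 3.14159...)
C = 60.723900 / 6.283185
C = 9.6645 m/s

9.6645


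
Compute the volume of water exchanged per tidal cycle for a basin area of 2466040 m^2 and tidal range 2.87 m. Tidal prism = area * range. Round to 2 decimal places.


Tidal prism = Area * Tidal range
P = 2466040 * 2.87
P = 7077534.80 m^3

7077534.80


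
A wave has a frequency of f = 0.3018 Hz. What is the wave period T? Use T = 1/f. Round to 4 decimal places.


T = 1 / f
T = 1 / 0.3018
T = 3.3135 s

3.3135


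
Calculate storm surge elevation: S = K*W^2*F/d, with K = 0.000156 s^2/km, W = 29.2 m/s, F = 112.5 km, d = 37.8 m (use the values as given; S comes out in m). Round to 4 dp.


S = K * W^2 * F / d
W^2 = 29.2^2 = 852.64
S = 0.000156 * 852.64 * 112.5 / 37.8
Numerator = 0.000156 * 852.64 * 112.5 = 14.963832
S = 14.963832 / 37.8 = 0.3959 m

0.3959


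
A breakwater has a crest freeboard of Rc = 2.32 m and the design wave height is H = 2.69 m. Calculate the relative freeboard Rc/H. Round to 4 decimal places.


Relative freeboard = Rc / H
= 2.32 / 2.69
= 0.8625

0.8625


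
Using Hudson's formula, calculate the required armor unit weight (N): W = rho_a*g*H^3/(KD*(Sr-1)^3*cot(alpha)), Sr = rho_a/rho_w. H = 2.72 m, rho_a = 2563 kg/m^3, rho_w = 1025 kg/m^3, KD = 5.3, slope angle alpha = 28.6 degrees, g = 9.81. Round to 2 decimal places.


Sr = rho_a / rho_w = 2563 / 1025 = 2.500488
(Sr - 1) = 1.500488
(Sr - 1)^3 = 3.378294
cot(28.6) = 1 / tan(28.6) = 1 / 0.545218 = 1.834130
Numerator = 2563 * 9.81 * 2.72^3 = 505969.4854
Denominator = 5.3 * 3.378294 * 1.834130 = 32.840014
W = 505969.4854 / 32.840014
W = 15407.10 N

15407.10


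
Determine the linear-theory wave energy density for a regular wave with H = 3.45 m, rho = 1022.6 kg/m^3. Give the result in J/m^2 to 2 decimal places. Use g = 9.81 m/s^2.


E = (1/8) * rho * g * H^2
E = (1/8) * 1022.6 * 9.81 * 3.45^2
E = 0.125 * 1022.6 * 9.81 * 11.9025
E = 14925.30 J/m^2

14925.30


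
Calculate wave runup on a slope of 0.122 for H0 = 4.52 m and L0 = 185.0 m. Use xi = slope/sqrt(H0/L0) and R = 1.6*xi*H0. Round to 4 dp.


xi = slope / sqrt(H0/L0)
H0/L0 = 4.52/185.0 = 0.024432
sqrt(0.024432) = 0.156309
xi = 0.122 / 0.156309 = 0.780506
R = 1.6 * xi * H0 = 1.6 * 0.780506 * 4.52
R = 5.6446 m

5.6446


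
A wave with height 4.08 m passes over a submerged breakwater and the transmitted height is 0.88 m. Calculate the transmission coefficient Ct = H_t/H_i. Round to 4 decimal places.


Ct = H_t / H_i
Ct = 0.88 / 4.08
Ct = 0.2157

0.2157


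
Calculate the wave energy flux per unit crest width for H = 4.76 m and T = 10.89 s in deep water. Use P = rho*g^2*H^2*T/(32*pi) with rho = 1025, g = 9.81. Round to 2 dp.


P = rho * g^2 * H^2 * T / (32 * pi)
P = 1025 * 9.81^2 * 4.76^2 * 10.89 / (32 * pi)
P = 1025 * 96.2361 * 22.6576 * 10.89 / 100.53096
P = 242105.03 W/m

242105.03


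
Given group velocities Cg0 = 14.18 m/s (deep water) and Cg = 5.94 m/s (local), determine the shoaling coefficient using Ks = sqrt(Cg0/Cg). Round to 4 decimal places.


Ks = sqrt(Cg0 / Cg)
Ks = sqrt(14.18 / 5.94)
Ks = sqrt(2.3872)
Ks = 1.5451

1.5451


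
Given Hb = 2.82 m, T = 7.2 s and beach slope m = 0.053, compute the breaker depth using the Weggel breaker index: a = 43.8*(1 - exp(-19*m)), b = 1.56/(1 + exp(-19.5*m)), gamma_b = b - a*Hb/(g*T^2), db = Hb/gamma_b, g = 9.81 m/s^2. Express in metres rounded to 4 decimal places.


a = 43.8 * (1 - exp(-19 * m))
exp(-19 * 0.053) = exp(-1.0070) = 0.365313
a = 43.8 * (1 - 0.365313) = 27.799278
b = 1.56 / (1 + exp(-19.5 * m))
exp(-19.5 * 0.053) = exp(-1.0335) = 0.355760
b = 1.56 / (1 + 0.355760) = 1.150646
Hb / (g * T^2) = 2.82 / (9.81 * 7.2^2) = 2.82 / 508.5504 = 0.00554517
gamma_b = b - a * Hb/(g*T^2) = 1.150646 - 27.799278 * 0.00554517 = 0.996495
db = Hb / gamma_b = 2.82 / 0.996495
db = 2.8299 m

2.8299


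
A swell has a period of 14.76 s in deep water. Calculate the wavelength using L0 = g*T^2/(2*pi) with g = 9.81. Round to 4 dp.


L0 = g * T^2 / (2 * pi)
L0 = 9.81 * 14.76^2 / (2 * pi)
L0 = 9.81 * 217.8576 / 6.28319
L0 = 2137.1831 / 6.28319
L0 = 340.1432 m

340.1432


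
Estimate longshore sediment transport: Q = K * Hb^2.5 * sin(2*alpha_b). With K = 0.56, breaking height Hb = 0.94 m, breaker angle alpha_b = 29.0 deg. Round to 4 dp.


Q = K * Hb^2.5 * sin(2 * alpha_b)
Hb^2.5 = 0.94^2.5 = 0.856682
sin(2 * 29.0) = sin(58.0) = 0.848048
Q = 0.56 * 0.856682 * 0.848048
Q = 0.4068 m^3/s

0.4068


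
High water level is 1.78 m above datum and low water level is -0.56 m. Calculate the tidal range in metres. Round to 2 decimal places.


Tidal range = High water - Low water
Tidal range = 1.78 - (-0.56)
Tidal range = 2.34 m

2.34


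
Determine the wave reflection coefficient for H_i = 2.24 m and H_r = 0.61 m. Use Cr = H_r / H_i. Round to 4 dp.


Cr = H_r / H_i
Cr = 0.61 / 2.24
Cr = 0.2723

0.2723


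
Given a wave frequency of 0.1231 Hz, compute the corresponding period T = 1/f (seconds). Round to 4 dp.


T = 1 / f
T = 1 / 0.1231
T = 8.1235 s

8.1235


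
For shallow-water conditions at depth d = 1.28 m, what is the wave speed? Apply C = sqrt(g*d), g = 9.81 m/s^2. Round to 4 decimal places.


Using the shallow-water approximation:
C = sqrt(g * d) = sqrt(9.81 * 1.28)
C = sqrt(12.5568)
C = 3.5436 m/s

3.5436


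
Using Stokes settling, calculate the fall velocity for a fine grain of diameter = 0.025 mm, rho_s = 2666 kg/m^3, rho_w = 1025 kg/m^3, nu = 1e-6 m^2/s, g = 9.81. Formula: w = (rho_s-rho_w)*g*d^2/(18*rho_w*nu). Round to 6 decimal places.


w = (rho_s - rho_w) * g * d^2 / (18 * rho_w * nu)
d = 0.025 mm = 0.000025 m
rho_s - rho_w = 2666 - 1025 = 1641
Numerator = 1641 * 9.81 * (0.000025)^2 = 0.000010061381
Denominator = 18 * 1025 * 1e-6 = 0.018450
w = 0.000545 m/s

0.000545


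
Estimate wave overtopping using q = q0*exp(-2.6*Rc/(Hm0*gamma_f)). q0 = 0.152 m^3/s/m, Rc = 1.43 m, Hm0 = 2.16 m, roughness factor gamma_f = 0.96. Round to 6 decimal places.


q = q0 * exp(-2.6 * Rc / (Hm0 * gamma_f))
Exponent = -2.6 * 1.43 / (2.16 * 0.96)
= -2.6 * 1.43 / 2.0736
= -1.793017
exp(-1.793017) = 0.166457
q = 0.152 * 0.166457
q = 0.025301 m^3/s/m

0.025301


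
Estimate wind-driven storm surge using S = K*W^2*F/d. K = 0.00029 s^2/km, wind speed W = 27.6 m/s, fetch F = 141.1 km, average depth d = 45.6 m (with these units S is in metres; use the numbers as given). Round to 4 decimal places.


S = K * W^2 * F / d
W^2 = 27.6^2 = 761.76
S = 0.00029 * 761.76 * 141.1 / 45.6
Numerator = 0.00029 * 761.76 * 141.1 = 31.170457
S = 31.170457 / 45.6 = 0.6836 m

0.6836


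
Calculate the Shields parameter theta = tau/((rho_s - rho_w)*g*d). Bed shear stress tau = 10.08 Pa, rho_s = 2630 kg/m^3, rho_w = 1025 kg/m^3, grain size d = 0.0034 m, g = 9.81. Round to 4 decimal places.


theta = tau / ((rho_s - rho_w) * g * d)
rho_s - rho_w = 2630 - 1025 = 1605
Denominator = 1605 * 9.81 * 0.0034 = 53.533170
theta = 10.08 / 53.533170
theta = 0.1883

0.1883


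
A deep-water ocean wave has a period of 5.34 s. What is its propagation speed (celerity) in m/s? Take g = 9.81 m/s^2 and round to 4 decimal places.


We use the deep-water celerity formula:
C = g * T / (2 * pi)
C = 9.81 * 5.34 / (2 * 3.14159...)
C = 52.385400 / 6.283185
C = 8.3374 m/s

8.3374


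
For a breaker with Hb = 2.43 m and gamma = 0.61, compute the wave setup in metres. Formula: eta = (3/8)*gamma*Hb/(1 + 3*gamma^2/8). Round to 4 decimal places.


eta = (3/8) * gamma * Hb / (1 + 3*gamma^2/8)
Numerator = (3/8) * 0.61 * 2.43 = 0.555863
Denominator = 1 + 3*0.61^2/8 = 1 + 0.139538 = 1.139538
eta = 0.555863 / 1.139538
eta = 0.4878 m

0.4878


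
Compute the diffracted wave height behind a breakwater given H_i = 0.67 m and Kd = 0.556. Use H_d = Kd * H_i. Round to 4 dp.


H_d = Kd * H_i
H_d = 0.556 * 0.67
H_d = 0.3725 m

0.3725


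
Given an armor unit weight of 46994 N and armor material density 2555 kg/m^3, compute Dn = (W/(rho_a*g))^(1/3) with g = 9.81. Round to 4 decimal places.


V = W / (rho_a * g)
V = 46994 / (2555 * 9.81)
V = 46994 / 25064.55
V = 1.874919 m^3
Dn = V^(1/3) = 1.874919^(1/3)
Dn = 1.2331 m

1.2331


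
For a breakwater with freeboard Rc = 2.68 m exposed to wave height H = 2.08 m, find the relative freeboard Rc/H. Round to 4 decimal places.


Relative freeboard = Rc / H
= 2.68 / 2.08
= 1.2885

1.2885


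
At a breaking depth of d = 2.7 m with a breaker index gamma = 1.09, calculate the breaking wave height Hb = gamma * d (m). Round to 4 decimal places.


Hb = gamma * d
Hb = 1.09 * 2.7
Hb = 2.9430 m

2.9430


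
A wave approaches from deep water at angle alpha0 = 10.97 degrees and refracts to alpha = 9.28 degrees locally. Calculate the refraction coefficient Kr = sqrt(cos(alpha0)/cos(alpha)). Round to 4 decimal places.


Kr = sqrt(cos(alpha0) / cos(alpha))
cos(10.97) = 0.981727
cos(9.28) = 0.986912
Kr = sqrt(0.981727 / 0.986912)
Kr = sqrt(0.994746)
Kr = 0.9974

0.9974


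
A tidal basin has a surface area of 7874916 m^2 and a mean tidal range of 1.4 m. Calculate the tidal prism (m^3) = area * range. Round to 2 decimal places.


Tidal prism = Area * Tidal range
P = 7874916 * 1.4
P = 11024882.40 m^3

11024882.40


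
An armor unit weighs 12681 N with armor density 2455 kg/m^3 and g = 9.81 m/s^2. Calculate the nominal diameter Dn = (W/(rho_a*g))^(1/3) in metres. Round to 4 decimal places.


V = W / (rho_a * g)
V = 12681 / (2455 * 9.81)
V = 12681 / 24083.55
V = 0.526542 m^3
Dn = V^(1/3) = 0.526542^(1/3)
Dn = 0.8075 m

0.8075


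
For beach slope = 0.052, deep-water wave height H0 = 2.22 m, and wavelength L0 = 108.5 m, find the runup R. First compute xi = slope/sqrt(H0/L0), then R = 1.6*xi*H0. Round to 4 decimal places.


xi = slope / sqrt(H0/L0)
H0/L0 = 2.22/108.5 = 0.020461
sqrt(0.020461) = 0.143041
xi = 0.052 / 0.143041 = 0.363531
R = 1.6 * xi * H0 = 1.6 * 0.363531 * 2.22
R = 1.2913 m

1.2913


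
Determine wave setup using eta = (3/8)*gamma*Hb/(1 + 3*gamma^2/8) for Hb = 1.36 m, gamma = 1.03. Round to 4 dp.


eta = (3/8) * gamma * Hb / (1 + 3*gamma^2/8)
Numerator = (3/8) * 1.03 * 1.36 = 0.525300
Denominator = 1 + 3*1.03^2/8 = 1 + 0.397838 = 1.397838
eta = 0.525300 / 1.397838
eta = 0.3758 m

0.3758


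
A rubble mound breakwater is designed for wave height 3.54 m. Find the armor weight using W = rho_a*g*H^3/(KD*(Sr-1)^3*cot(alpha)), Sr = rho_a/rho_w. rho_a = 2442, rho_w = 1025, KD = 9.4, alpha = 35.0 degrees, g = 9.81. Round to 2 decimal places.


Sr = rho_a / rho_w = 2442 / 1025 = 2.382439
(Sr - 1) = 1.382439
(Sr - 1)^3 = 2.642031
cot(35.0) = 1 / tan(35.0) = 1 / 0.700208 = 1.428148
Numerator = 2442 * 9.81 * 3.54^3 = 1062733.7012
Denominator = 9.4 * 2.642031 * 1.428148 = 35.468190
W = 1062733.7012 / 35.468190
W = 29963.01 N

29963.01


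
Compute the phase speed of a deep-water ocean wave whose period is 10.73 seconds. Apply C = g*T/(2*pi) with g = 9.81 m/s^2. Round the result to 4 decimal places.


We use the deep-water celerity formula:
C = g * T / (2 * pi)
C = 9.81 * 10.73 / (2 * 3.14159...)
C = 105.261300 / 6.283185
C = 16.7529 m/s

16.7529


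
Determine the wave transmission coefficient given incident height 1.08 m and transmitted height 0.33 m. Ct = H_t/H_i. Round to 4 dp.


Ct = H_t / H_i
Ct = 0.33 / 1.08
Ct = 0.3056

0.3056


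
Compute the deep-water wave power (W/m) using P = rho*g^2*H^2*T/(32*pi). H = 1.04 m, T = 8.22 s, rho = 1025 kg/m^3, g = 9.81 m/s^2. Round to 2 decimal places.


P = rho * g^2 * H^2 * T / (32 * pi)
P = 1025 * 9.81^2 * 1.04^2 * 8.22 / (32 * pi)
P = 1025 * 96.2361 * 1.0816 * 8.22 / 100.53096
P = 8723.70 W/m

8723.70


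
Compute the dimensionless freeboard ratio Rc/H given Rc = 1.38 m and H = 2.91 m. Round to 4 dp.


Relative freeboard = Rc / H
= 1.38 / 2.91
= 0.4742

0.4742


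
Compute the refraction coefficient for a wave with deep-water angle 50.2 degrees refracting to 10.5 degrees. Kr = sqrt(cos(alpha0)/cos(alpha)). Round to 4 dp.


Kr = sqrt(cos(alpha0) / cos(alpha))
cos(50.2) = 0.640110
cos(10.5) = 0.983255
Kr = sqrt(0.640110 / 0.983255)
Kr = sqrt(0.651011)
Kr = 0.8069

0.8069


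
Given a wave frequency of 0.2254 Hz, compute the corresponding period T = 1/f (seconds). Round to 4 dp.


T = 1 / f
T = 1 / 0.2254
T = 4.4366 s

4.4366


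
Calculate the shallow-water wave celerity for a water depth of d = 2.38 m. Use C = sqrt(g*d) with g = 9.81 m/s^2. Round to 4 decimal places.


Using the shallow-water approximation:
C = sqrt(g * d) = sqrt(9.81 * 2.38)
C = sqrt(23.3478)
C = 4.8320 m/s

4.8320


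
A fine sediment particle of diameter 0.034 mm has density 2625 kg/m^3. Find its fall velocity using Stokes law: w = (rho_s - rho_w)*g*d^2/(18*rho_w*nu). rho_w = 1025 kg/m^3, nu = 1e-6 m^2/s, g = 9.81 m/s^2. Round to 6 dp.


w = (rho_s - rho_w) * g * d^2 / (18 * rho_w * nu)
d = 0.034 mm = 0.000034 m
rho_s - rho_w = 2625 - 1025 = 1600
Numerator = 1600 * 9.81 * (0.000034)^2 = 0.000018144576
Denominator = 18 * 1025 * 1e-6 = 0.018450
w = 0.000983 m/s

0.000983


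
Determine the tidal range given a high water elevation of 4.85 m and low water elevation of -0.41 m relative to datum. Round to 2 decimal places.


Tidal range = High water - Low water
Tidal range = 4.85 - (-0.41)
Tidal range = 5.26 m

5.26


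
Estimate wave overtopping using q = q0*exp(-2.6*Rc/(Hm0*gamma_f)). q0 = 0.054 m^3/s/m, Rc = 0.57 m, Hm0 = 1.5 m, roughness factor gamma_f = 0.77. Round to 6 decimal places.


q = q0 * exp(-2.6 * Rc / (Hm0 * gamma_f))
Exponent = -2.6 * 0.57 / (1.5 * 0.77)
= -2.6 * 0.57 / 1.1550
= -1.283117
exp(-1.283117) = 0.277172
q = 0.054 * 0.277172
q = 0.014967 m^3/s/m

0.014967


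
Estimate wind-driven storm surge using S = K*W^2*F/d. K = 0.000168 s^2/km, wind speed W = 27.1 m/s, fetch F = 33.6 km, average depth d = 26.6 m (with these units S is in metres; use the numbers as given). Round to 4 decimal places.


S = K * W^2 * F / d
W^2 = 27.1^2 = 734.41
S = 0.000168 * 734.41 * 33.6 / 26.6
Numerator = 0.000168 * 734.41 * 33.6 = 4.145598
S = 4.145598 / 26.6 = 0.1558 m

0.1558


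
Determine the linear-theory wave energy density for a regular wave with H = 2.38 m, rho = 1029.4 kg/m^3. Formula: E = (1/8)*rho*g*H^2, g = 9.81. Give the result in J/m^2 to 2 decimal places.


E = (1/8) * rho * g * H^2
E = (1/8) * 1029.4 * 9.81 * 2.38^2
E = 0.125 * 1029.4 * 9.81 * 5.6644
E = 7150.18 J/m^2

7150.18


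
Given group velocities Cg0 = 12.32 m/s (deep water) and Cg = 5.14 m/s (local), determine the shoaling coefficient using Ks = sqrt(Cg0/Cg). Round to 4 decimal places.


Ks = sqrt(Cg0 / Cg)
Ks = sqrt(12.32 / 5.14)
Ks = sqrt(2.3969)
Ks = 1.5482

1.5482


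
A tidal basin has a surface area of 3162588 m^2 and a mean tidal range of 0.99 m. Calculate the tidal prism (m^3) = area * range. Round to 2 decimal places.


Tidal prism = Area * Tidal range
P = 3162588 * 0.99
P = 3130962.12 m^3

3130962.12


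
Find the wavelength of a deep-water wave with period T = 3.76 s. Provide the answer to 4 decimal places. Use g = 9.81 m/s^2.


L0 = g * T^2 / (2 * pi)
L0 = 9.81 * 3.76^2 / (2 * pi)
L0 = 9.81 * 14.1376 / 6.28319
L0 = 138.6899 / 6.28319
L0 = 22.0732 m

22.0732


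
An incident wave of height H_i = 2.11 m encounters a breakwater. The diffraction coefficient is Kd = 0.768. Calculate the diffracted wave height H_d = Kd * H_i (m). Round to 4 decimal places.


H_d = Kd * H_i
H_d = 0.768 * 2.11
H_d = 1.6205 m

1.6205


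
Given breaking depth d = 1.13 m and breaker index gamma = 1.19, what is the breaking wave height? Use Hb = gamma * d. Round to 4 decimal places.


Hb = gamma * d
Hb = 1.19 * 1.13
Hb = 1.3447 m

1.3447


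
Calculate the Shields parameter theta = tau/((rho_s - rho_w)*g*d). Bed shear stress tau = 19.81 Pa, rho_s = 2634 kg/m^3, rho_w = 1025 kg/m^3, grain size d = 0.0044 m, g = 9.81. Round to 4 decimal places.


theta = tau / ((rho_s - rho_w) * g * d)
rho_s - rho_w = 2634 - 1025 = 1609
Denominator = 1609 * 9.81 * 0.0044 = 69.450876
theta = 19.81 / 69.450876
theta = 0.2852

0.2852


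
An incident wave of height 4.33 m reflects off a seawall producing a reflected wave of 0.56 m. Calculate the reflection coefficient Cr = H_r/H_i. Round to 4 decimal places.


Cr = H_r / H_i
Cr = 0.56 / 4.33
Cr = 0.1293

0.1293


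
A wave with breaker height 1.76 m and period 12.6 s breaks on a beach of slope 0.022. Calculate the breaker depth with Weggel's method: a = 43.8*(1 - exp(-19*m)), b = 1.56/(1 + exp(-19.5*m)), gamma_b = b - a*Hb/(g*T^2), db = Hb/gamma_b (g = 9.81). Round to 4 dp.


a = 43.8 * (1 - exp(-19 * m))
exp(-19 * 0.022) = exp(-0.4180) = 0.658362
a = 43.8 * (1 - 0.658362) = 14.963734
b = 1.56 / (1 + exp(-19.5 * m))
exp(-19.5 * 0.022) = exp(-0.4290) = 0.651160
b = 1.56 / (1 + 0.651160) = 0.944790
Hb / (g * T^2) = 1.76 / (9.81 * 12.6^2) = 1.76 / 1557.4356 = 0.00113006
gamma_b = b - a * Hb/(g*T^2) = 0.944790 - 14.963734 * 0.00113006 = 0.927880
db = Hb / gamma_b = 1.76 / 0.927880
db = 1.8968 m

1.8968


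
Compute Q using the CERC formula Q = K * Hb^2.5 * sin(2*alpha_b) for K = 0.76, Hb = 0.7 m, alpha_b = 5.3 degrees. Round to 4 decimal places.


Q = K * Hb^2.5 * sin(2 * alpha_b)
Hb^2.5 = 0.7^2.5 = 0.409963
sin(2 * 5.3) = sin(10.6) = 0.183951
Q = 0.76 * 0.409963 * 0.183951
Q = 0.0573 m^3/s

0.0573


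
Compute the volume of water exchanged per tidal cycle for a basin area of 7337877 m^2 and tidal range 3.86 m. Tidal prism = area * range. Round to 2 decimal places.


Tidal prism = Area * Tidal range
P = 7337877 * 3.86
P = 28324205.22 m^3

28324205.22


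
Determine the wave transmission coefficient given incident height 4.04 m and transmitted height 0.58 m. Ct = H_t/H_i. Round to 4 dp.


Ct = H_t / H_i
Ct = 0.58 / 4.04
Ct = 0.1436

0.1436


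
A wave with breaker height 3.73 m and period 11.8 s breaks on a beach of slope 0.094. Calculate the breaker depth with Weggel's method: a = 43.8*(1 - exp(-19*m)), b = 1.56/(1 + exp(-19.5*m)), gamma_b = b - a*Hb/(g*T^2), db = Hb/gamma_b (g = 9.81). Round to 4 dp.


a = 43.8 * (1 - exp(-19 * m))
exp(-19 * 0.094) = exp(-1.7860) = 0.167629
a = 43.8 * (1 - 0.167629) = 36.457835
b = 1.56 / (1 + exp(-19.5 * m))
exp(-19.5 * 0.094) = exp(-1.8330) = 0.159933
b = 1.56 / (1 + 0.159933) = 1.344905
Hb / (g * T^2) = 3.73 / (9.81 * 11.8^2) = 3.73 / 1365.9444 = 0.00273071
gamma_b = b - a * Hb/(g*T^2) = 1.344905 - 36.457835 * 0.00273071 = 1.245349
db = Hb / gamma_b = 3.73 / 1.245349
db = 2.9951 m

2.9951


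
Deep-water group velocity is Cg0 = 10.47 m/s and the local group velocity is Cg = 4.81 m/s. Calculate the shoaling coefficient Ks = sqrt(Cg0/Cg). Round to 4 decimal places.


Ks = sqrt(Cg0 / Cg)
Ks = sqrt(10.47 / 4.81)
Ks = sqrt(2.1767)
Ks = 1.4754

1.4754


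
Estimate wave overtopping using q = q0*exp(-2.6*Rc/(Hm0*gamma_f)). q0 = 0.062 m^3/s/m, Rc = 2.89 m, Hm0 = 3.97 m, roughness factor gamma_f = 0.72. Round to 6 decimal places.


q = q0 * exp(-2.6 * Rc / (Hm0 * gamma_f))
Exponent = -2.6 * 2.89 / (3.97 * 0.72)
= -2.6 * 2.89 / 2.8584
= -2.628743
exp(-2.628743) = 0.072169
q = 0.062 * 0.072169
q = 0.004474 m^3/s/m

0.004474


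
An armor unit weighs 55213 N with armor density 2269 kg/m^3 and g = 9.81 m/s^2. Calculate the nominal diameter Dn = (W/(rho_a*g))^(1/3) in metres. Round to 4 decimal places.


V = W / (rho_a * g)
V = 55213 / (2269 * 9.81)
V = 55213 / 22258.89
V = 2.480492 m^3
Dn = V^(1/3) = 2.480492^(1/3)
Dn = 1.3537 m

1.3537


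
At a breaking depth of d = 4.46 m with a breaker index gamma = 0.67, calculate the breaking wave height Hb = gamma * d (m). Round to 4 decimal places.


Hb = gamma * d
Hb = 0.67 * 4.46
Hb = 2.9882 m

2.9882


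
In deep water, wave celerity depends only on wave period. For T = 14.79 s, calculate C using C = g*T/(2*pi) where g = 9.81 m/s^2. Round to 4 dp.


We use the deep-water celerity formula:
C = g * T / (2 * pi)
C = 9.81 * 14.79 / (2 * 3.14159...)
C = 145.089900 / 6.283185
C = 23.0918 m/s

23.0918


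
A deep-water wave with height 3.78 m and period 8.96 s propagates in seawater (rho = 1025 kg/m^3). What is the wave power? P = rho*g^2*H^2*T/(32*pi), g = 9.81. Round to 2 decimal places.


P = rho * g^2 * H^2 * T / (32 * pi)
P = 1025 * 9.81^2 * 3.78^2 * 8.96 / (32 * pi)
P = 1025 * 96.2361 * 14.2884 * 8.96 / 100.53096
P = 125618.51 W/m

125618.51


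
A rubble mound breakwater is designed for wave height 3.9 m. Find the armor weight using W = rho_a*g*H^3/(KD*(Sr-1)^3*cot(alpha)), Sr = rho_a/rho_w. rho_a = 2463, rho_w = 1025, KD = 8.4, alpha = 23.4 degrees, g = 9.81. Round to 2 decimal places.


Sr = rho_a / rho_w = 2463 / 1025 = 2.402927
(Sr - 1) = 1.402927
(Sr - 1)^3 = 2.761246
cot(23.4) = 1 / tan(23.4) = 1 / 0.432739 = 2.310864
Numerator = 2463 * 9.81 * 3.9^3 = 1433267.4576
Denominator = 8.4 * 2.761246 * 2.310864 = 53.599245
W = 1433267.4576 / 53.599245
W = 26740.44 N

26740.44


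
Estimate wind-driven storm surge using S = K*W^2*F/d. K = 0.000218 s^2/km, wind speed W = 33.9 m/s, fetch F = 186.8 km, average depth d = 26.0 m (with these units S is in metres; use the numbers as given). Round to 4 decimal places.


S = K * W^2 * F / d
W^2 = 33.9^2 = 1149.21
S = 0.000218 * 1149.21 * 186.8 / 26.0
Numerator = 0.000218 * 1149.21 * 186.8 = 46.798589
S = 46.798589 / 26.0 = 1.7999 m

1.7999


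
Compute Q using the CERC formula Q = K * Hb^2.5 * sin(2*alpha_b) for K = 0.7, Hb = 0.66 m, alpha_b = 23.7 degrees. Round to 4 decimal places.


Q = K * Hb^2.5 * sin(2 * alpha_b)
Hb^2.5 = 0.66^2.5 = 0.353883
sin(2 * 23.7) = sin(47.4) = 0.736097
Q = 0.7 * 0.353883 * 0.736097
Q = 0.1823 m^3/s

0.1823


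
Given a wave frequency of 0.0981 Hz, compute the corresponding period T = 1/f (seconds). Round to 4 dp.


T = 1 / f
T = 1 / 0.0981
T = 10.1937 s

10.1937


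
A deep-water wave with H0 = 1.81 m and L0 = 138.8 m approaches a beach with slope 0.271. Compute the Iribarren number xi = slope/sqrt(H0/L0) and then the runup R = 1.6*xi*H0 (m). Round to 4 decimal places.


xi = slope / sqrt(H0/L0)
H0/L0 = 1.81/138.8 = 0.013040
sqrt(0.013040) = 0.114194
xi = 0.271 / 0.114194 = 2.373148
R = 1.6 * xi * H0 = 1.6 * 2.373148 * 1.81
R = 6.8726 m

6.8726


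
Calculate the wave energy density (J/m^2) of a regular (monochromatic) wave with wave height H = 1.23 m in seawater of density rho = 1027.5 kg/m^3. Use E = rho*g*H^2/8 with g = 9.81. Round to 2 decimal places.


E = (1/8) * rho * g * H^2
E = (1/8) * 1027.5 * 9.81 * 1.23^2
E = 0.125 * 1027.5 * 9.81 * 1.5129
E = 1906.21 J/m^2

1906.21


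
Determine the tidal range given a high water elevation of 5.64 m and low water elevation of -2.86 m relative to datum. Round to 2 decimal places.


Tidal range = High water - Low water
Tidal range = 5.64 - (-2.86)
Tidal range = 8.50 m

8.50


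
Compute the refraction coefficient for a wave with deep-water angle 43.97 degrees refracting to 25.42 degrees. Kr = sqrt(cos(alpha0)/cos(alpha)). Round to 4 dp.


Kr = sqrt(cos(alpha0) / cos(alpha))
cos(43.97) = 0.719703
cos(25.42) = 0.903186
Kr = sqrt(0.719703 / 0.903186)
Kr = sqrt(0.796850)
Kr = 0.8927

0.8927


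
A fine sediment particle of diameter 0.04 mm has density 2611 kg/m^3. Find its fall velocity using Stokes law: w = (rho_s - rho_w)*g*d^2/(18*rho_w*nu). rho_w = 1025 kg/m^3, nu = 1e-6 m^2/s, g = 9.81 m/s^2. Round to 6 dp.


w = (rho_s - rho_w) * g * d^2 / (18 * rho_w * nu)
d = 0.04 mm = 0.000040 m
rho_s - rho_w = 2611 - 1025 = 1586
Numerator = 1586 * 9.81 * (0.000040)^2 = 0.000024893856
Denominator = 18 * 1025 * 1e-6 = 0.018450
w = 0.001349 m/s

0.001349


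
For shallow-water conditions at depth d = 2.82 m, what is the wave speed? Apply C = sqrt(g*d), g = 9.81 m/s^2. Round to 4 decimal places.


Using the shallow-water approximation:
C = sqrt(g * d) = sqrt(9.81 * 2.82)
C = sqrt(27.6642)
C = 5.2597 m/s

5.2597


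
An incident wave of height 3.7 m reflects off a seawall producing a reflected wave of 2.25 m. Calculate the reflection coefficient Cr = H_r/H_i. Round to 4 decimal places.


Cr = H_r / H_i
Cr = 2.25 / 3.7
Cr = 0.6081

0.6081


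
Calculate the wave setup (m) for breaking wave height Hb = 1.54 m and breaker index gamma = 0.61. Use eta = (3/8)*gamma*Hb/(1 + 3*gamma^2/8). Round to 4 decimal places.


eta = (3/8) * gamma * Hb / (1 + 3*gamma^2/8)
Numerator = (3/8) * 0.61 * 1.54 = 0.352275
Denominator = 1 + 3*0.61^2/8 = 1 + 0.139538 = 1.139538
eta = 0.352275 / 1.139538
eta = 0.3091 m

0.3091


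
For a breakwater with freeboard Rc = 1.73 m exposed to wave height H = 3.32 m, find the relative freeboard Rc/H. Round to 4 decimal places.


Relative freeboard = Rc / H
= 1.73 / 3.32
= 0.5211

0.5211


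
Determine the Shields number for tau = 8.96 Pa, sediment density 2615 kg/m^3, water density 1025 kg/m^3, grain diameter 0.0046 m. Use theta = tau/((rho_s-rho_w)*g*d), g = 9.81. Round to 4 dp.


theta = tau / ((rho_s - rho_w) * g * d)
rho_s - rho_w = 2615 - 1025 = 1590
Denominator = 1590 * 9.81 * 0.0046 = 71.750340
theta = 8.96 / 71.750340
theta = 0.1249

0.1249


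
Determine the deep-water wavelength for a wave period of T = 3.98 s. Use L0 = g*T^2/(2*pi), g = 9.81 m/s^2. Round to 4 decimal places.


L0 = g * T^2 / (2 * pi)
L0 = 9.81 * 3.98^2 / (2 * pi)
L0 = 9.81 * 15.8404 / 6.28319
L0 = 155.3943 / 6.28319
L0 = 24.7318 m

24.7318


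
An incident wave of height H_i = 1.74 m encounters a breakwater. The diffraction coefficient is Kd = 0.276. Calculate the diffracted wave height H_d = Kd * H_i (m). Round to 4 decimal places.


H_d = Kd * H_i
H_d = 0.276 * 1.74
H_d = 0.4802 m

0.4802


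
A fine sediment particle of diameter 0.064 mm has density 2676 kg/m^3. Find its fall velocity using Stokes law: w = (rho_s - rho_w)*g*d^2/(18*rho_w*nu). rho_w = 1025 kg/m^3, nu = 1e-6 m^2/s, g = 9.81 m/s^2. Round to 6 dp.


w = (rho_s - rho_w) * g * d^2 / (18 * rho_w * nu)
d = 0.064 mm = 0.000064 m
rho_s - rho_w = 2676 - 1025 = 1651
Numerator = 1651 * 9.81 * (0.000064)^2 = 0.000066340086
Denominator = 18 * 1025 * 1e-6 = 0.018450
w = 0.003596 m/s

0.003596


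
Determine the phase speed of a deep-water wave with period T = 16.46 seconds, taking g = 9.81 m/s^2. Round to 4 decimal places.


We use the deep-water celerity formula:
C = g * T / (2 * pi)
C = 9.81 * 16.46 / (2 * 3.14159...)
C = 161.472600 / 6.283185
C = 25.6992 m/s

25.6992


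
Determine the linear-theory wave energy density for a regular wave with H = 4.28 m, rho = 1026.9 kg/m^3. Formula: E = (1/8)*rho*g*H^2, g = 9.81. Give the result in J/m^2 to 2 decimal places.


E = (1/8) * rho * g * H^2
E = (1/8) * 1026.9 * 9.81 * 4.28^2
E = 0.125 * 1026.9 * 9.81 * 18.3184
E = 23067.19 J/m^2

23067.19


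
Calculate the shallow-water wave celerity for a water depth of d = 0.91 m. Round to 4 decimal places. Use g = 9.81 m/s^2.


Using the shallow-water approximation:
C = sqrt(g * d) = sqrt(9.81 * 0.91)
C = sqrt(8.9271)
C = 2.9878 m/s

2.9878


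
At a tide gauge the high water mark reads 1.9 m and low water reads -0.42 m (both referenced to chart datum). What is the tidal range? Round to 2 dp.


Tidal range = High water - Low water
Tidal range = 1.9 - (-0.42)
Tidal range = 2.32 m

2.32


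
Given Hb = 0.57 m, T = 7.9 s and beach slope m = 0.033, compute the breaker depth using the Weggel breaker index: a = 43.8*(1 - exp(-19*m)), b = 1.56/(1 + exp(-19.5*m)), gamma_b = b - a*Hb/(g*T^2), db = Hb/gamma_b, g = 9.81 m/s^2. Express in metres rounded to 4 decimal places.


a = 43.8 * (1 - exp(-19 * m))
exp(-19 * 0.033) = exp(-0.6270) = 0.534192
a = 43.8 * (1 - 0.534192) = 20.402391
b = 1.56 / (1 + exp(-19.5 * m))
exp(-19.5 * 0.033) = exp(-0.6435) = 0.525450
b = 1.56 / (1 + 0.525450) = 1.022649
Hb / (g * T^2) = 0.57 / (9.81 * 7.9^2) = 0.57 / 612.2421 = 0.00093100
gamma_b = b - a * Hb/(g*T^2) = 1.022649 - 20.402391 * 0.00093100 = 1.003654
db = Hb / gamma_b = 0.57 / 1.003654
db = 0.5679 m

0.5679


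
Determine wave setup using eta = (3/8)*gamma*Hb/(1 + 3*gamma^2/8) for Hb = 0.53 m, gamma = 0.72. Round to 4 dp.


eta = (3/8) * gamma * Hb / (1 + 3*gamma^2/8)
Numerator = (3/8) * 0.72 * 0.53 = 0.143100
Denominator = 1 + 3*0.72^2/8 = 1 + 0.194400 = 1.194400
eta = 0.143100 / 1.194400
eta = 0.1198 m

0.1198


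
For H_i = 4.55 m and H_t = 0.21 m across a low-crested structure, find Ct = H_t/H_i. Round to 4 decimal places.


Ct = H_t / H_i
Ct = 0.21 / 4.55
Ct = 0.0462

0.0462


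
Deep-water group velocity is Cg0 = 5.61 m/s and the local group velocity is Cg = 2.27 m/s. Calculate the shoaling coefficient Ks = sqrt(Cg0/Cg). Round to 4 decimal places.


Ks = sqrt(Cg0 / Cg)
Ks = sqrt(5.61 / 2.27)
Ks = sqrt(2.4714)
Ks = 1.5721

1.5721


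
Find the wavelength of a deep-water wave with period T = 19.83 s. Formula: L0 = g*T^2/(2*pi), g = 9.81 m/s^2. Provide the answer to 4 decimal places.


L0 = g * T^2 / (2 * pi)
L0 = 9.81 * 19.83^2 / (2 * pi)
L0 = 9.81 * 393.2289 / 6.28319
L0 = 3857.5755 / 6.28319
L0 = 613.9522 m

613.9522


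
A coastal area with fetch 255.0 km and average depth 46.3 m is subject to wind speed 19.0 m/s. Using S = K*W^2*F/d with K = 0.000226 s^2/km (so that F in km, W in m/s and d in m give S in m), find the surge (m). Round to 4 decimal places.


S = K * W^2 * F / d
W^2 = 19.0^2 = 361.00
S = 0.000226 * 361.00 * 255.0 / 46.3
Numerator = 0.000226 * 361.00 * 255.0 = 20.804430
S = 20.804430 / 46.3 = 0.4493 m

0.4493


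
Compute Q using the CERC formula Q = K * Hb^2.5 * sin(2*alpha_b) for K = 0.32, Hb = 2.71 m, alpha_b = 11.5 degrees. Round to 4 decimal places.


Q = K * Hb^2.5 * sin(2 * alpha_b)
Hb^2.5 = 2.71^2.5 = 12.089914
sin(2 * 11.5) = sin(23.0) = 0.390731
Q = 0.32 * 12.089914 * 0.390731
Q = 1.5116 m^3/s

1.5116


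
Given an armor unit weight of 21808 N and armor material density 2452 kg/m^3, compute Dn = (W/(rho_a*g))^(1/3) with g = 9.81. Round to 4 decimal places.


V = W / (rho_a * g)
V = 21808 / (2452 * 9.81)
V = 21808 / 24054.12
V = 0.906622 m^3
Dn = V^(1/3) = 0.906622^(1/3)
Dn = 0.9679 m

0.9679


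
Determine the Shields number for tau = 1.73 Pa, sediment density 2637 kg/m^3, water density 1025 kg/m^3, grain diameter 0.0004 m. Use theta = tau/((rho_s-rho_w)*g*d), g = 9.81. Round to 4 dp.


theta = tau / ((rho_s - rho_w) * g * d)
rho_s - rho_w = 2637 - 1025 = 1612
Denominator = 1612 * 9.81 * 0.0004 = 6.325488
theta = 1.73 / 6.325488
theta = 0.2735

0.2735


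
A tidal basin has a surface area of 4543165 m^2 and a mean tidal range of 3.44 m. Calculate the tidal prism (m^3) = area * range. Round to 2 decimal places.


Tidal prism = Area * Tidal range
P = 4543165 * 3.44
P = 15628487.60 m^3

15628487.60


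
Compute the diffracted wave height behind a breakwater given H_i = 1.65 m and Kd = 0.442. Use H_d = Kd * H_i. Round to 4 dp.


H_d = Kd * H_i
H_d = 0.442 * 1.65
H_d = 0.7293 m

0.7293


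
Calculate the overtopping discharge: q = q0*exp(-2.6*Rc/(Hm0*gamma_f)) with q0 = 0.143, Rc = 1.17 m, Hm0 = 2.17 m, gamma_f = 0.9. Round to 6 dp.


q = q0 * exp(-2.6 * Rc / (Hm0 * gamma_f))
Exponent = -2.6 * 1.17 / (2.17 * 0.9)
= -2.6 * 1.17 / 1.9530
= -1.557604
exp(-1.557604) = 0.210640
q = 0.143 * 0.210640
q = 0.030122 m^3/s/m

0.030122


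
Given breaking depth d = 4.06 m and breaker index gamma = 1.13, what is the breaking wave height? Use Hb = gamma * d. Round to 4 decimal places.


Hb = gamma * d
Hb = 1.13 * 4.06
Hb = 4.5878 m

4.5878


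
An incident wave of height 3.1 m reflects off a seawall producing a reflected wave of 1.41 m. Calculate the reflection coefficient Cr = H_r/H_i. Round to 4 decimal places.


Cr = H_r / H_i
Cr = 1.41 / 3.1
Cr = 0.4548

0.4548


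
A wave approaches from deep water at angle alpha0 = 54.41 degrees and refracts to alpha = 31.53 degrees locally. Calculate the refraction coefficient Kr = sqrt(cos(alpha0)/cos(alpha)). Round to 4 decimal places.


Kr = sqrt(cos(alpha0) / cos(alpha))
cos(54.41) = 0.581981
cos(31.53) = 0.852366
Kr = sqrt(0.581981 / 0.852366)
Kr = sqrt(0.682783)
Kr = 0.8263

0.8263


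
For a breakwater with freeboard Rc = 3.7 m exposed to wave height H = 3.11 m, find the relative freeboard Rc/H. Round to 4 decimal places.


Relative freeboard = Rc / H
= 3.7 / 3.11
= 1.1897

1.1897


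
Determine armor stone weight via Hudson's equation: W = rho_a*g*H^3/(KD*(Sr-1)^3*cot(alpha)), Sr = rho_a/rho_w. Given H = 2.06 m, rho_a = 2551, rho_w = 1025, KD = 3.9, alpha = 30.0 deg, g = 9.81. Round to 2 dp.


Sr = rho_a / rho_w = 2551 / 1025 = 2.488780
(Sr - 1) = 1.488780
(Sr - 1)^3 = 3.299833
cot(30.0) = 1 / tan(30.0) = 1 / 0.577350 = 1.732051
Numerator = 2551 * 9.81 * 2.06^3 = 218766.6554
Denominator = 3.9 * 3.299833 * 1.732051 = 22.290368
W = 218766.6554 / 22.290368
W = 9814.40 N

9814.40


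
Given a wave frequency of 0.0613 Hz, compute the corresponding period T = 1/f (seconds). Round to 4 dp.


T = 1 / f
T = 1 / 0.0613
T = 16.3132 s

16.3132


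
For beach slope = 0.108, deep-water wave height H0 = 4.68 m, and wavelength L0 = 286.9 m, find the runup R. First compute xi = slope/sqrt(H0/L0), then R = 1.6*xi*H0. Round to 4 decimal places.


xi = slope / sqrt(H0/L0)
H0/L0 = 4.68/286.9 = 0.016312
sqrt(0.016312) = 0.127720
xi = 0.108 / 0.127720 = 0.845602
R = 1.6 * xi * H0 = 1.6 * 0.845602 * 4.68
R = 6.3319 m

6.3319


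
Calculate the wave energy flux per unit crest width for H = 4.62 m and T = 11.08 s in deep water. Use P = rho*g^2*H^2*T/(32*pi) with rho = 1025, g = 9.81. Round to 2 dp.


P = rho * g^2 * H^2 * T / (32 * pi)
P = 1025 * 9.81^2 * 4.62^2 * 11.08 / (32 * pi)
P = 1025 * 96.2361 * 21.3444 * 11.08 / 100.53096
P = 232052.23 W/m

232052.23


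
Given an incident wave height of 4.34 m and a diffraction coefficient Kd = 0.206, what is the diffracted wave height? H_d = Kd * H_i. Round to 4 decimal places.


H_d = Kd * H_i
H_d = 0.206 * 4.34
H_d = 0.8940 m

0.8940


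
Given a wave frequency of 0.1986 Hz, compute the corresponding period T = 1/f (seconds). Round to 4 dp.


T = 1 / f
T = 1 / 0.1986
T = 5.0352 s

5.0352


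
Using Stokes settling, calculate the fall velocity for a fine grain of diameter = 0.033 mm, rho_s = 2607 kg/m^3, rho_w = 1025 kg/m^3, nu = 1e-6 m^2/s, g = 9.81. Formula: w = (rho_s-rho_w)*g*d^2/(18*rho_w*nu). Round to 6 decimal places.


w = (rho_s - rho_w) * g * d^2 / (18 * rho_w * nu)
d = 0.033 mm = 0.000033 m
rho_s - rho_w = 2607 - 1025 = 1582
Numerator = 1582 * 9.81 * (0.000033)^2 = 0.000016900648
Denominator = 18 * 1025 * 1e-6 = 0.018450
w = 0.000916 m/s

0.000916


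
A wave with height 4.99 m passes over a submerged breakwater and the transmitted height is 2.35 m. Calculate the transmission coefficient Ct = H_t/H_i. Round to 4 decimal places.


Ct = H_t / H_i
Ct = 2.35 / 4.99
Ct = 0.4709

0.4709


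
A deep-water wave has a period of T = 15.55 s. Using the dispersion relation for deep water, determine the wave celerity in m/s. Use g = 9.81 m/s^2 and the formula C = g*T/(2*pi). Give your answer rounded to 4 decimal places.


We use the deep-water celerity formula:
C = g * T / (2 * pi)
C = 9.81 * 15.55 / (2 * 3.14159...)
C = 152.545500 / 6.283185
C = 24.2784 m/s

24.2784


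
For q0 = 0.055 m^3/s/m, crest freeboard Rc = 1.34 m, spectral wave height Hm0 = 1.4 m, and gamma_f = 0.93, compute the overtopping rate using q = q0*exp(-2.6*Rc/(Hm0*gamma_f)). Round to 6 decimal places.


q = q0 * exp(-2.6 * Rc / (Hm0 * gamma_f))
Exponent = -2.6 * 1.34 / (1.4 * 0.93)
= -2.6 * 1.34 / 1.3020
= -2.675883
exp(-2.675883) = 0.068846
q = 0.055 * 0.068846
q = 0.003787 m^3/s/m

0.003787


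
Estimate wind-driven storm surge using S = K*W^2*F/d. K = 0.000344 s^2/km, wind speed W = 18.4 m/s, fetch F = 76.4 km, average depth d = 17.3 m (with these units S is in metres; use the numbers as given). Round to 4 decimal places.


S = K * W^2 * F / d
W^2 = 18.4^2 = 338.56
S = 0.000344 * 338.56 * 76.4 / 17.3
Numerator = 0.000344 * 338.56 * 76.4 = 8.897898
S = 8.897898 / 17.3 = 0.5143 m

0.5143


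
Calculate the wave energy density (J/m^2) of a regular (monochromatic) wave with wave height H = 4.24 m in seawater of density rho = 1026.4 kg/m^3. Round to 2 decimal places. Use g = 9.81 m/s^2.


E = (1/8) * rho * g * H^2
E = (1/8) * 1026.4 * 9.81 * 4.24^2
E = 0.125 * 1026.4 * 9.81 * 17.9776
E = 22627.02 J/m^2

22627.02


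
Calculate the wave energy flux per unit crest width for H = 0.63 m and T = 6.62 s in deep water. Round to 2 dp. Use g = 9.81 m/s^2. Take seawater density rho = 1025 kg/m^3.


P = rho * g^2 * H^2 * T / (32 * pi)
P = 1025 * 9.81^2 * 0.63^2 * 6.62 / (32 * pi)
P = 1025 * 96.2361 * 0.3969 * 6.62 / 100.53096
P = 2578.11 W/m

2578.11


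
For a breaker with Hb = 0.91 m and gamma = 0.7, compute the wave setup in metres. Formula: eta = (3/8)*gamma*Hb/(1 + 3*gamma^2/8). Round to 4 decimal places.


eta = (3/8) * gamma * Hb / (1 + 3*gamma^2/8)
Numerator = (3/8) * 0.7 * 0.91 = 0.238875
Denominator = 1 + 3*0.7^2/8 = 1 + 0.183750 = 1.183750
eta = 0.238875 / 1.183750
eta = 0.2018 m

0.2018


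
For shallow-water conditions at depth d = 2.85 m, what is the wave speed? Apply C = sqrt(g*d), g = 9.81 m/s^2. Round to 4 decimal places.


Using the shallow-water approximation:
C = sqrt(g * d) = sqrt(9.81 * 2.85)
C = sqrt(27.9585)
C = 5.2876 m/s

5.2876


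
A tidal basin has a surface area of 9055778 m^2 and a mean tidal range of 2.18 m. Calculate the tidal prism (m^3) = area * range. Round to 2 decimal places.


Tidal prism = Area * Tidal range
P = 9055778 * 2.18
P = 19741596.04 m^3

19741596.04


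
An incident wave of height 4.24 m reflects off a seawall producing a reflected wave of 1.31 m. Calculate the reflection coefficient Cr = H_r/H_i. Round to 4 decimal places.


Cr = H_r / H_i
Cr = 1.31 / 4.24
Cr = 0.3090

0.3090


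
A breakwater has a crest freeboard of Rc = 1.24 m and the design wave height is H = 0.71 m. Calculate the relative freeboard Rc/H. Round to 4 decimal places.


Relative freeboard = Rc / H
= 1.24 / 0.71
= 1.7465

1.7465


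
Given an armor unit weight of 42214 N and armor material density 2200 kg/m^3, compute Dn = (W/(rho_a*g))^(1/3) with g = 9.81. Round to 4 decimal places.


V = W / (rho_a * g)
V = 42214 / (2200 * 9.81)
V = 42214 / 21582.00
V = 1.955982 m^3
Dn = V^(1/3) = 1.955982^(1/3)
Dn = 1.2506 m

1.2506


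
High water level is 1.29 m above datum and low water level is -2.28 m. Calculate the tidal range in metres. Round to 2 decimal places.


Tidal range = High water - Low water
Tidal range = 1.29 - (-2.28)
Tidal range = 3.57 m

3.57


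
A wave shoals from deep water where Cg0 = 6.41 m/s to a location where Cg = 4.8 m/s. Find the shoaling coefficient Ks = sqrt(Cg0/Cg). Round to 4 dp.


Ks = sqrt(Cg0 / Cg)
Ks = sqrt(6.41 / 4.8)
Ks = sqrt(1.3354)
Ks = 1.1556

1.1556


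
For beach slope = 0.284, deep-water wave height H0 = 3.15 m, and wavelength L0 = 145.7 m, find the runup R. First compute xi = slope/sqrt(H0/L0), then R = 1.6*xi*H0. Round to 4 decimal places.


xi = slope / sqrt(H0/L0)
H0/L0 = 3.15/145.7 = 0.021620
sqrt(0.021620) = 0.147037
xi = 0.284 / 0.147037 = 1.931492
R = 1.6 * xi * H0 = 1.6 * 1.931492 * 3.15
R = 9.7347 m

9.7347


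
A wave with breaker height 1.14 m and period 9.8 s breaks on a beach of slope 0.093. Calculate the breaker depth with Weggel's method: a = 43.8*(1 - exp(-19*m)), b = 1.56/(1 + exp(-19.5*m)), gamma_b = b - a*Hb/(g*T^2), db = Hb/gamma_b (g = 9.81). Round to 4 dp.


a = 43.8 * (1 - exp(-19 * m))
exp(-19 * 0.093) = exp(-1.7670) = 0.170845
a = 43.8 * (1 - 0.170845) = 36.317000
b = 1.56 / (1 + exp(-19.5 * m))
exp(-19.5 * 0.093) = exp(-1.8135) = 0.163082
b = 1.56 / (1 + 0.163082) = 1.341264
Hb / (g * T^2) = 1.14 / (9.81 * 9.8^2) = 1.14 / 942.1524 = 0.00121000
gamma_b = b - a * Hb/(g*T^2) = 1.341264 - 36.317000 * 0.00121000 = 1.297320
db = Hb / gamma_b = 1.14 / 1.297320
db = 0.8787 m

0.8787
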